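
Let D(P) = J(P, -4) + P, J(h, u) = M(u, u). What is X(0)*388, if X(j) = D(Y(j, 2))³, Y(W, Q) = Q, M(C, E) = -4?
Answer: -3104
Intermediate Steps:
J(h, u) = -4
D(P) = -4 + P
X(j) = -8 (X(j) = (-4 + 2)³ = (-2)³ = -8)
X(0)*388 = -8*388 = -3104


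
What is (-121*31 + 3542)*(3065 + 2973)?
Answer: -1261942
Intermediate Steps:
(-121*31 + 3542)*(3065 + 2973) = (-3751 + 3542)*6038 = -209*6038 = -1261942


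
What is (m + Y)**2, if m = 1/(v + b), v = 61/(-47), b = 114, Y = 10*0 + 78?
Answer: 170744983369/28058209 ≈ 6085.4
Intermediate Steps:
Y = 78 (Y = 0 + 78 = 78)
v = -61/47 (v = 61*(-1/47) = -61/47 ≈ -1.2979)
m = 47/5297 (m = 1/(-61/47 + 114) = 1/(5297/47) = 47/5297 ≈ 0.0088729)
(m + Y)**2 = (47/5297 + 78)**2 = (413213/5297)**2 = 170744983369/28058209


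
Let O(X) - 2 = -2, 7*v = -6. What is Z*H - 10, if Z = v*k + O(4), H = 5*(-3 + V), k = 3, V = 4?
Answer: -160/7 ≈ -22.857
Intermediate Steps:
v = -6/7 (v = (⅐)*(-6) = -6/7 ≈ -0.85714)
O(X) = 0 (O(X) = 2 - 2 = 0)
H = 5 (H = 5*(-3 + 4) = 5*1 = 5)
Z = -18/7 (Z = -6/7*3 + 0 = -18/7 + 0 = -18/7 ≈ -2.5714)
Z*H - 10 = -18/7*5 - 10 = -90/7 - 10 = -160/7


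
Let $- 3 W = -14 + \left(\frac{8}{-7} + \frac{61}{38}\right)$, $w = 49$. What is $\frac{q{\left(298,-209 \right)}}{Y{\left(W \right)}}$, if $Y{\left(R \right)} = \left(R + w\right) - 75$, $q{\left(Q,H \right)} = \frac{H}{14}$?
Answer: $\frac{11913}{17147} \approx 0.69476$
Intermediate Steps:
$q{\left(Q,H \right)} = \frac{H}{14}$ ($q{\left(Q,H \right)} = H \frac{1}{14} = \frac{H}{14}$)
$W = \frac{3601}{798}$ ($W = - \frac{-14 + \left(\frac{8}{-7} + \frac{61}{38}\right)}{3} = - \frac{-14 + \left(8 \left(- \frac{1}{7}\right) + 61 \cdot \frac{1}{38}\right)}{3} = - \frac{-14 + \left(- \frac{8}{7} + \frac{61}{38}\right)}{3} = - \frac{-14 + \frac{123}{266}}{3} = \left(- \frac{1}{3}\right) \left(- \frac{3601}{266}\right) = \frac{3601}{798} \approx 4.5125$)
$Y{\left(R \right)} = -26 + R$ ($Y{\left(R \right)} = \left(R + 49\right) - 75 = \left(49 + R\right) - 75 = -26 + R$)
$\frac{q{\left(298,-209 \right)}}{Y{\left(W \right)}} = \frac{\frac{1}{14} \left(-209\right)}{-26 + \frac{3601}{798}} = - \frac{209}{14 \left(- \frac{17147}{798}\right)} = \left(- \frac{209}{14}\right) \left(- \frac{798}{17147}\right) = \frac{11913}{17147}$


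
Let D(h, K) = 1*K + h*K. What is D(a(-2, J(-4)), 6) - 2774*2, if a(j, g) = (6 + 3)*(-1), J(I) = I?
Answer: -5596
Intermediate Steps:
a(j, g) = -9 (a(j, g) = 9*(-1) = -9)
D(h, K) = K + K*h
D(a(-2, J(-4)), 6) - 2774*2 = 6*(1 - 9) - 2774*2 = 6*(-8) - 73*76 = -48 - 5548 = -5596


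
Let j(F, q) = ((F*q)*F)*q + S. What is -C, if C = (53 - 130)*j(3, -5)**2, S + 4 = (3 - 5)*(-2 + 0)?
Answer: 3898125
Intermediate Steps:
S = 0 (S = -4 + (3 - 5)*(-2 + 0) = -4 - 2*(-2) = -4 + 4 = 0)
j(F, q) = F**2*q**2 (j(F, q) = ((F*q)*F)*q + 0 = (q*F**2)*q + 0 = F**2*q**2 + 0 = F**2*q**2)
C = -3898125 (C = (53 - 130)*(3**2*(-5)**2)**2 = -77*(9*25)**2 = -77*225**2 = -77*50625 = -3898125)
-C = -1*(-3898125) = 3898125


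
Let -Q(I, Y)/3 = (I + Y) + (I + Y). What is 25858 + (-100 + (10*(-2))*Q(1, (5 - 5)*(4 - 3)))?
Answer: 25878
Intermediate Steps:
Q(I, Y) = -6*I - 6*Y (Q(I, Y) = -3*((I + Y) + (I + Y)) = -3*(2*I + 2*Y) = -6*I - 6*Y)
25858 + (-100 + (10*(-2))*Q(1, (5 - 5)*(4 - 3))) = 25858 + (-100 + (10*(-2))*(-6*1 - 6*(5 - 5)*(4 - 3))) = 25858 + (-100 - 20*(-6 - 0)) = 25858 + (-100 - 20*(-6 - 6*0)) = 25858 + (-100 - 20*(-6 + 0)) = 25858 + (-100 - 20*(-6)) = 25858 + (-100 + 120) = 25858 + 20 = 25878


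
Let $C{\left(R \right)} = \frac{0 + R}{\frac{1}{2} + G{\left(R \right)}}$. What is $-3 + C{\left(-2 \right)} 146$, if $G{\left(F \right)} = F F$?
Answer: $- \frac{611}{9} \approx -67.889$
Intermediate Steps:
$G{\left(F \right)} = F^{2}$
$C{\left(R \right)} = \frac{R}{\frac{1}{2} + R^{2}}$ ($C{\left(R \right)} = \frac{0 + R}{\frac{1}{2} + R^{2}} = \frac{R}{\frac{1}{2} + R^{2}}$)
$-3 + C{\left(-2 \right)} 146 = -3 + 2 \left(-2\right) \frac{1}{1 + 2 \left(-2\right)^{2}} \cdot 146 = -3 + 2 \left(-2\right) \frac{1}{1 + 2 \cdot 4} \cdot 146 = -3 + 2 \left(-2\right) \frac{1}{1 + 8} \cdot 146 = -3 + 2 \left(-2\right) \frac{1}{9} \cdot 146 = -3 - \frac{584}{9} = - \frac{611}{9}$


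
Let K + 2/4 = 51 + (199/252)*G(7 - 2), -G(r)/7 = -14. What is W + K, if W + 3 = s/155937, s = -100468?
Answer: 58122992/467811 ≈ 124.24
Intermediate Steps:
G(r) = 98 (G(r) = -7*(-14) = 98)
W = -568279/155937 (W = -3 - 100468/155937 = -568279/155937 ≈ -3.6443)
K = 1151/9 (K = -½ + (51 + (199/252)*98) = -½ + (51 + 1393/18) = -½ + 2311/18 = 1151/9 ≈ 127.89)
W + K = -568279/155937 + 1151/9 = 58122992/467811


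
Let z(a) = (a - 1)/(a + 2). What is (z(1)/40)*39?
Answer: 0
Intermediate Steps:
z(a) = (-1 + a)/(2 + a)
(z(1)/40)*39 = (((-1 + 1)/(2 + 1))/40)*39 = ((0/3)*(1/40))*39 = (((⅓)*0)*(1/40))*39 = (0*(1/40))*39 = 0*39 = 0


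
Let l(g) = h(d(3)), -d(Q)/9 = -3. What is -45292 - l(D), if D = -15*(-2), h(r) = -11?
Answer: -45281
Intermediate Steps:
d(Q) = 27 (d(Q) = -9*(-3) = 27)
D = 30
l(g) = -11
-45292 - l(D) = -45292 - 1*(-11) = -45292 + 11 = -45281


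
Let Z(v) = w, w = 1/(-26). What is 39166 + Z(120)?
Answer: 1018315/26 ≈ 39166.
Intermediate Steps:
w = -1/26 ≈ -0.038462
Z(v) = -1/26
39166 + Z(120) = 39166 - 1/26 = 1018315/26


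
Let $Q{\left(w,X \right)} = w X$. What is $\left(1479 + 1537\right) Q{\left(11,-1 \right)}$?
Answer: $-33176$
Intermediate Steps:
$Q{\left(w,X \right)} = X w$
$\left(1479 + 1537\right) Q{\left(11,-1 \right)} = \left(1479 + 1537\right) \left(\left(-1\right) 11\right) = 3016 \left(-11\right) = -33176$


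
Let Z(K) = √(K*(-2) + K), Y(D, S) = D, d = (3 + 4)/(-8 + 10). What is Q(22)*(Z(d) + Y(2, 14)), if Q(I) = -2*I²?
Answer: -1936 - 484*I*√14 ≈ -1936.0 - 1811.0*I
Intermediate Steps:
d = 7/2 ≈ 3.5000
Z(K) = √(-K) (Z(K) = √(-2*K + K) = √(-K))
Q(22)*(Z(d) + Y(2, 14)) = (-2*22²)*(√(-1*7/2) + 2) = (-2*484)*(√(-7/2) + 2) = -968*(I*√14/2 + 2) = -968*(2 + I*√14/2) = -1936 - 484*I*√14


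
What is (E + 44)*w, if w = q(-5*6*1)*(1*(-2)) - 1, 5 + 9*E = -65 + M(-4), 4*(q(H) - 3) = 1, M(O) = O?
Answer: -805/3 ≈ -268.33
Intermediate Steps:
q(H) = 13/4 (q(H) = 3 + (¼)*1 = 3 + ¼ = 13/4)
E = -74/9 (E = -5/9 + (-65 - 4)/9 = -5/9 + (⅑)*(-69) = -5/9 - 23/3 = -74/9 ≈ -8.2222)
w = -15/2 (w = 13*(1*(-2))/4 - 1 = (13/4)*(-2) - 1 = -13/2 - 1 = -15/2 ≈ -7.5000)
(E + 44)*w = (-74/9 + 44)*(-15/2) = (322/9)*(-15/2) = -805/3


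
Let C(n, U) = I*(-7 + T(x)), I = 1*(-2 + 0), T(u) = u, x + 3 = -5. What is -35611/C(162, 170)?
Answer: -35611/30 ≈ -1187.0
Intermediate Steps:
x = -8 (x = -3 - 5 = -8)
I = -2 (I = 1*(-2) = -2)
C(n, U) = 30 (C(n, U) = -2*(-7 - 8) = -2*(-15) = 30)
-35611/C(162, 170) = -35611/30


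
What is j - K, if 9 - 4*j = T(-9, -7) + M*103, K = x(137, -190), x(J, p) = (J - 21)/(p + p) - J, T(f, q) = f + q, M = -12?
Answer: 171971/380 ≈ 452.56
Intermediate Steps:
x(J, p) = -J + (-21 + J)/(2*p) (x(J, p) = (-21 + J)/((2*p)) - J = (-21 + J)*(1/(2*p)) - J = (-21 + J)/(2*p) - J = -J + (-21 + J)/(2*p))
K = -13044/95 (K = (½)*(-21 + 137 - 2*137*(-190))/(-190) = (½)*(-1/190)*(-21 + 137 + 52060) = (½)*(-1/190)*52176 = -13044/95 ≈ -137.31)
j = 1261/4 (j = 9/4 - ((-9 - 7) - 12*103)/4 = 9/4 - (-16 - 1236)/4 = 9/4 - ¼*(-1252) = 9/4 + 313 = 1261/4 ≈ 315.25)
j - K = 1261/4 - 1*(-13044/95) = 1261/4 + 13044/95 = 171971/380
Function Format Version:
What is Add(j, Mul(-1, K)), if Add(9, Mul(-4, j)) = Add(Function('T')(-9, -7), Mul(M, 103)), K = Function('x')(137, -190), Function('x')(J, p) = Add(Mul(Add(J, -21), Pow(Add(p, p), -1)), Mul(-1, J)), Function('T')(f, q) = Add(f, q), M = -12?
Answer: Rational(171971, 380) ≈ 452.56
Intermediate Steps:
Function('x')(J, p) = Add(Mul(-1, J), Mul(Rational(1, 2), Pow(p, -1), Add(-21, J))) (Function('x')(J, p) = Add(Mul(Add(-21, J), Pow(Mul(2, p), -1)), Mul(-1, J)) = Add(Mul(Add(-21, J), Mul(Rational(1, 2), Pow(p, -1))), Mul(-1, J)) = Add(Mul(Rational(1, 2), Pow(p, -1), Add(-21, J)), Mul(-1, J)) = Add(Mul(-1, J), Mul(Rational(1, 2), Pow(p, -1), Add(-21, J))))
K = Rational(-13044, 95) (K = Mul(Rational(1, 2), Pow(-190, -1), Add(-21, 137, Mul(-2, 137, -190))) = Mul(Rational(1, 2), Rational(-1, 190), Add(-21, 137, 52060)) = Mul(Rational(1, 2), Rational(-1, 190), 52176) = Rational(-13044, 95) ≈ -137.31)
j = Rational(1261, 4) (j = Add(Rational(9, 4), Mul(Rational(-1, 4), Add(Add(-9, -7), Mul(-12, 103)))) = Add(Rational(9, 4), Mul(Rational(-1, 4), Add(-16, -1236))) = Add(Rational(9, 4), Mul(Rational(-1, 4), -1252)) = Add(Rational(9, 4), 313) = Rational(1261, 4) ≈ 315.25)
Add(j, Mul(-1, K)) = Add(Rational(1261, 4), Mul(-1, Rational(-13044, 95))) = Add(Rational(1261, 4), Rational(13044, 95)) = Rational(171971, 380)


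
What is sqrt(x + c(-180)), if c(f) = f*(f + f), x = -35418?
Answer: sqrt(29382) ≈ 171.41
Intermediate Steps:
c(f) = 2*f**2 (c(f) = f*(2*f) = 2*f**2)
sqrt(x + c(-180)) = sqrt(-35418 + 2*(-180)**2) = sqrt(-35418 + 2*32400) = sqrt(-35418 + 64800) = sqrt(29382)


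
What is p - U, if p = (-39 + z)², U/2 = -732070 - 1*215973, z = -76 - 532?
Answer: 2314695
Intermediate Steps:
z = -608
U = -1896086 (U = 2*(-732070 - 1*215973) = 2*(-732070 - 215973) = 2*(-948043) = -1896086)
p = 418609 (p = (-39 - 608)² = (-647)² = 418609)
p - U = 418609 - 1*(-1896086) = 418609 + 1896086 = 2314695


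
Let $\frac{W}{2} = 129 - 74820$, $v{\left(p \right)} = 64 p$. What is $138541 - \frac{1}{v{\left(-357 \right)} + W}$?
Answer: $\frac{23860916431}{172230} \approx 1.3854 \cdot 10^{5}$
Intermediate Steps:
$W = -149382$ ($W = 2 \left(129 - 74820\right) = 2 \left(-74691\right) = -149382$)
$138541 - \frac{1}{v{\left(-357 \right)} + W} = 138541 - \frac{1}{64 \left(-357\right) - 149382} = 138541 - \frac{1}{-22848 - 149382} = 138541 - \frac{1}{-172230} = 138541 - - \frac{1}{172230} = 138541 + \frac{1}{172230} = \frac{23860916431}{172230}$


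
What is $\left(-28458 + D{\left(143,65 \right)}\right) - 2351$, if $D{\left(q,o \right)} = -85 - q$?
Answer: $-31037$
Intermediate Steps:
$\left(-28458 + D{\left(143,65 \right)}\right) - 2351 = \left(-28458 - 228\right) - 2351 = -28686 - 2351 = -31037$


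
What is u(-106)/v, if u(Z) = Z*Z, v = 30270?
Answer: 5618/15135 ≈ 0.37119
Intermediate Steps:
u(Z) = Z²
u(-106)/v = (-106)²/30270 = 11236*(1/30270) = 5618/15135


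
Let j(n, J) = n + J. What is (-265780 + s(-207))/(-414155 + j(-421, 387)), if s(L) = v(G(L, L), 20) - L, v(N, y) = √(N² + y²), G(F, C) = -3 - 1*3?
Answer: 265573/414189 - 2*√109/414189 ≈ 0.64114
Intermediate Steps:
G(F, C) = -6 (G(F, C) = -3 - 3 = -6)
j(n, J) = J + n
s(L) = -L + 2*√109 (s(L) = √((-6)² + 20²) - L = √(36 + 400) - L = √436 - L = 2*√109 - L = -L + 2*√109)
(-265780 + s(-207))/(-414155 + j(-421, 387)) = (-265780 + (-1*(-207) + 2*√109))/(-414155 + (387 - 421)) = (-265780 + (207 + 2*√109))/(-414155 - 34) = (-265573 + 2*√109)/(-414189) = (-265573 + 2*√109)*(-1/414189) = 265573/414189 - 2*√109/414189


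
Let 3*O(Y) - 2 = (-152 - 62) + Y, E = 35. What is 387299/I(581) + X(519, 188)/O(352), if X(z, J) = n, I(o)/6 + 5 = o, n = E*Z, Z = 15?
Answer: 426179/3456 ≈ 123.32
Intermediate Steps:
n = 525 (n = 35*15 = 525)
I(o) = -30 + 6*o
O(Y) = -212/3 + Y/3 (O(Y) = 2/3 + ((-152 - 62) + Y)/3 = 2/3 + (-214 + Y)/3 = 2/3 + (-214/3 + Y/3) = -212/3 + Y/3)
X(z, J) = 525
387299/I(581) + X(519, 188)/O(352) = 387299/(-30 + 6*581) + 525/(-212/3 + (1/3)*352) = 387299/(-30 + 3486) + 525/(-212/3 + 352/3) = 387299/3456 + 525/(140/3) = 387299*(1/3456) + 525*(3/140) = 387299/3456 + 45/4 = 426179/3456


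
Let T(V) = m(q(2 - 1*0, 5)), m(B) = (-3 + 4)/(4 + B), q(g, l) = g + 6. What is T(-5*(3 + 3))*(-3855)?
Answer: -1285/4 ≈ -321.25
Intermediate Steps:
q(g, l) = 6 + g
m(B) = 1/(4 + B)
T(V) = 1/12 (T(V) = 1/(4 + (6 + (2 - 1*0))) = 1/(4 + (6 + (2 + 0))) = 1/(4 + (6 + 2)) = 1/(4 + 8) = 1/12)
T(-5*(3 + 3))*(-3855) = (1/12)*(-3855) = -1285/4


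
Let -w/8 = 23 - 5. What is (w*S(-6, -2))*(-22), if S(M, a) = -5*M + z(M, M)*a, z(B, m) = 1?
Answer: 88704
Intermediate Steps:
w = -144 (w = -8*(23 - 5) = -8*18 = -144)
S(M, a) = a - 5*M (S(M, a) = -5*M + 1*a = -5*M + a = a - 5*M)
(w*S(-6, -2))*(-22) = -144*(-2 - 5*(-6))*(-22) = -144*(-2 + 30)*(-22) = -144*28*(-22) = -4032*(-22) = 88704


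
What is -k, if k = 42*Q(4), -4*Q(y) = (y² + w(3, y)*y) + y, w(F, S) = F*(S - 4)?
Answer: 210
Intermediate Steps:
w(F, S) = F*(-4 + S)
Q(y) = -y/4 - y²/4 - y*(-12 + 3*y)/4 (Q(y) = -((y² + (3*(-4 + y))*y) + y)/4 = -((y² + (-12 + 3*y)*y) + y)/4 = -((y² + y*(-12 + 3*y)) + y)/4 = -(y + y² + y*(-12 + 3*y))/4 = -y/4 - y²/4 - y*(-12 + 3*y)/4)
k = -210 (k = 42*((¼)*4*(11 - 4*4)) = 42*((¼)*4*(11 - 16)) = 42*((¼)*4*(-5)) = 42*(-5) = -210)
-k = -1*(-210) = 210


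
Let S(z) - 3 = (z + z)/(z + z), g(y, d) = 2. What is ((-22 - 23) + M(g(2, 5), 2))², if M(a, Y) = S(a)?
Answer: 1681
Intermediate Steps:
S(z) = 4 (S(z) = 3 + (z + z)/(z + z) = 3 + (2*z)/((2*z)) = 3 + (2*z)*(1/(2*z)) = 3 + 1 = 4)
M(a, Y) = 4
((-22 - 23) + M(g(2, 5), 2))² = ((-22 - 23) + 4)² = (-45 + 4)² = (-41)² = 1681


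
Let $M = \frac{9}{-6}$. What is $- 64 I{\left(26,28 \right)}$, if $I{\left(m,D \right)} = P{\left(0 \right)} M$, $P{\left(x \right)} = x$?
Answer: $0$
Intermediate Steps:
$M = - \frac{3}{2}$ ($M = 9 \left(- \frac{1}{6}\right) = - \frac{3}{2} \approx -1.5$)
$I{\left(m,D \right)} = 0$ ($I{\left(m,D \right)} = 0 \left(- \frac{3}{2}\right) = 0$)
$- 64 I{\left(26,28 \right)} = \left(-64\right) 0 = 0$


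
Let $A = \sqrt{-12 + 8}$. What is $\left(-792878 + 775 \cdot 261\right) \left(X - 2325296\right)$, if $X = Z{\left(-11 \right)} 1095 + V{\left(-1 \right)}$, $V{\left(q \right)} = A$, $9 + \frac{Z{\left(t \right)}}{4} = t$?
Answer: $1425063616288 - 1181206 i \approx 1.4251 \cdot 10^{12} - 1.1812 \cdot 10^{6} i$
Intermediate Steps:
$A = 2 i$ ($A = \sqrt{-4} = 2 i \approx 2.0 i$)
$Z{\left(t \right)} = -36 + 4 t$
$V{\left(q \right)} = 2 i$
$X = -87600 + 2 i$ ($X = \left(-36 + 4 \left(-11\right)\right) 1095 + 2 i = \left(-36 - 44\right) 1095 + 2 i = \left(-80\right) 1095 + 2 i = -87600 + 2 i \approx -87600.0 + 2.0 i$)
$\left(-792878 + 775 \cdot 261\right) \left(X - 2325296\right) = \left(-792878 + 775 \cdot 261\right) \left(\left(-87600 + 2 i\right) - 2325296\right) = \left(-792878 + 202275\right) \left(-2412896 + 2 i\right) = - 590603 \left(-2412896 + 2 i\right) = 1425063616288 - 1181206 i$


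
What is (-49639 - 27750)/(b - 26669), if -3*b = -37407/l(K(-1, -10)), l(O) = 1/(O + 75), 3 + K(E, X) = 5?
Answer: -77389/933444 ≈ -0.082907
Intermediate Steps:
K(E, X) = 2 (K(E, X) = -3 + 5 = 2)
l(O) = 1/(75 + O)
b = 960113 (b = -(-12469)/(1/(75 + 2)) = -(-12469)/(1/77) = -(-12469)/1/77 = -(-12469)*77 = -1/3*(-2880339) = 960113)
(-49639 - 27750)/(b - 26669) = (-49639 - 27750)/(960113 - 26669) = -77389/933444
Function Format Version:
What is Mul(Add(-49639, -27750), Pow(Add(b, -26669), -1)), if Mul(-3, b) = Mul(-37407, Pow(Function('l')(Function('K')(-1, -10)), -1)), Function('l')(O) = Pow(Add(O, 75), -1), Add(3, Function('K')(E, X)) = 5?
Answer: Rational(-77389, 933444) ≈ -0.082907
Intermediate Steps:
Function('K')(E, X) = 2 (Function('K')(E, X) = Add(-3, 5) = 2)
Function('l')(O) = Pow(Add(75, O), -1)
b = 960113 (b = Mul(Rational(-1, 3), Mul(-37407, Pow(Pow(Add(75, 2), -1), -1))) = Mul(Rational(-1, 3), Mul(-37407, Pow(Pow(77, -1), -1))) = Mul(Rational(-1, 3), Mul(-37407, Pow(Rational(1, 77), -1))) = Mul(Rational(-1, 3), Mul(-37407, 77)) = Mul(Rational(-1, 3), -2880339) = 960113)
Mul(Add(-49639, -27750), Pow(Add(b, -26669), -1)) = Mul(Add(-49639, -27750), Pow(Add(960113, -26669), -1)) = Mul(-77389, Pow(933444, -1)) = Mul(-77389, Rational(1, 933444)) = Rational(-77389, 933444)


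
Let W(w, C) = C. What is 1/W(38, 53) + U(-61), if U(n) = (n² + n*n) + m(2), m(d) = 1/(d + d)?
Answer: 1577761/212 ≈ 7442.3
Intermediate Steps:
m(d) = 1/(2*d)
U(n) = ¼ + 2*n² (U(n) = (n² + n*n) + (½)/2 = (n² + n²) + (½)*(½) = 2*n² + ¼ = ¼ + 2*n²)
1/W(38, 53) + U(-61) = 1/53 + (¼ + 2*(-61)²) = 1/53 + (¼ + 2*3721) = 1/53 + (¼ + 7442) = 1/53 + 29769/4 = 1577761/212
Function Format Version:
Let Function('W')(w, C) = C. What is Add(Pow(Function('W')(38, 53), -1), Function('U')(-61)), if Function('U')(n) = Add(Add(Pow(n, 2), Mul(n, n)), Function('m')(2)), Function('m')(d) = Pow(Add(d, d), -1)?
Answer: Rational(1577761, 212) ≈ 7442.3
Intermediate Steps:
Function('m')(d) = Mul(Rational(1, 2), Pow(d, -1)) (Function('m')(d) = Pow(Mul(2, d), -1) = Mul(Rational(1, 2), Pow(d, -1)))
Function('U')(n) = Add(Rational(1, 4), Mul(2, Pow(n, 2))) (Function('U')(n) = Add(Add(Pow(n, 2), Mul(n, n)), Mul(Rational(1, 2), Pow(2, -1))) = Add(Add(Pow(n, 2), Pow(n, 2)), Mul(Rational(1, 2), Rational(1, 2))) = Add(Mul(2, Pow(n, 2)), Rational(1, 4)) = Add(Rational(1, 4), Mul(2, Pow(n, 2))))
Add(Pow(Function('W')(38, 53), -1), Function('U')(-61)) = Add(Pow(53, -1), Add(Rational(1, 4), Mul(2, Pow(-61, 2)))) = Add(Rational(1, 53), Add(Rational(1, 4), Mul(2, 3721))) = Add(Rational(1, 53), Add(Rational(1, 4), 7442)) = Add(Rational(1, 53), Rational(29769, 4)) = Rational(1577761, 212)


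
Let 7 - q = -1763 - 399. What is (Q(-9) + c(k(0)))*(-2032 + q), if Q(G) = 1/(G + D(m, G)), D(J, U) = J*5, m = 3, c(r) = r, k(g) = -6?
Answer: -4795/6 ≈ -799.17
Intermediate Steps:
q = 2169 (q = 7 - (-1763 - 399) = 7 - 1*(-2162) = 7 + 2162 = 2169)
D(J, U) = 5*J
Q(G) = 1/(15 + G) (Q(G) = 1/(G + 5*3) = 1/(G + 15) = 1/(15 + G))
(Q(-9) + c(k(0)))*(-2032 + q) = (1/(15 - 9) - 6)*(-2032 + 2169) = (1/6 - 6)*137 = -35/6*137 = -4795/6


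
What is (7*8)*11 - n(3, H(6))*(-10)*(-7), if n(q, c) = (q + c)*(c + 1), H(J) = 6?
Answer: -3794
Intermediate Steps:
n(q, c) = (1 + c)*(c + q) (n(q, c) = (c + q)*(1 + c) = (1 + c)*(c + q))
(7*8)*11 - n(3, H(6))*(-10)*(-7) = (7*8)*11 - (6 + 3 + 6² + 6*3)*(-10)*(-7) = 56*11 - (6 + 3 + 36 + 18)*(-10)*(-7) = 616 - 63*(-10)*(-7) = 616 - (-630)*(-7) = 616 - 1*4410 = 616 - 4410 = -3794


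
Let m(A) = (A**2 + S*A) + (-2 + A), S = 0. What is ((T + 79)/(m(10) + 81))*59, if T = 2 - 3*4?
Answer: 1357/63 ≈ 21.540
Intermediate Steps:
T = -10 (T = 2 - 12 = -10)
m(A) = -2 + A + A**2 (m(A) = (A**2 + 0*A) + (-2 + A) = (A**2 + 0) + (-2 + A) = A**2 + (-2 + A) = -2 + A + A**2)
((T + 79)/(m(10) + 81))*59 = ((-10 + 79)/((-2 + 10 + 10**2) + 81))*59 = (69/((-2 + 10 + 100) + 81))*59 = (69/(108 + 81))*59 = (69/189)*59 = (69*(1/189))*59 = (23/63)*59 = 1357/63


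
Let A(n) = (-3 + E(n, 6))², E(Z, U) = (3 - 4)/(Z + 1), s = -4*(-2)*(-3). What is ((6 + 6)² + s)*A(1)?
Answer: 1470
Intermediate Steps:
s = -24 (s = 8*(-3) = -24)
E(Z, U) = -1/(1 + Z)
A(n) = (-3 - 1/(1 + n))²
((6 + 6)² + s)*A(1) = ((6 + 6)² - 24)*((4 + 3*1)²/(1 + 1)²) = (12² - 24)*((4 + 3)²/2²) = (144 - 24)*((¼)*7²) = 120*((¼)*49) = 120*(49/4) = 1470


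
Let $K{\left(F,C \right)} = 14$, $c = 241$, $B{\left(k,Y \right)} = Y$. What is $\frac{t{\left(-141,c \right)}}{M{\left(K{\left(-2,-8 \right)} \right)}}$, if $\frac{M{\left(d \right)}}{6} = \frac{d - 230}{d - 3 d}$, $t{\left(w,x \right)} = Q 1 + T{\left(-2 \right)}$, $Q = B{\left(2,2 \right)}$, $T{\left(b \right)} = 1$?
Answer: $\frac{7}{108} \approx 0.064815$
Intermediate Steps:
$Q = 2$
$t{\left(w,x \right)} = 3$ ($t{\left(w,x \right)} = 2 \cdot 1 + 1 = 2 + 1 = 3$)
$M{\left(d \right)} = - \frac{3 \left(-230 + d\right)}{d}$ ($M{\left(d \right)} = 6 \frac{d - 230}{d - 3 d} = 6 \frac{-230 + d}{\left(-2\right) d} = 6 \left(-230 + d\right) \left(- \frac{1}{2 d}\right) = 6 \left(- \frac{-230 + d}{2 d}\right) = - \frac{3 \left(-230 + d\right)}{d}$)
$\frac{t{\left(-141,c \right)}}{M{\left(K{\left(-2,-8 \right)} \right)}} = \frac{3}{-3 + \frac{690}{14}} = \frac{3}{-3 + 690 \cdot \frac{1}{14}} = \frac{3}{-3 + \frac{345}{7}} = \frac{3}{\frac{324}{7}} = 3 \cdot \frac{7}{324} = \frac{7}{108}$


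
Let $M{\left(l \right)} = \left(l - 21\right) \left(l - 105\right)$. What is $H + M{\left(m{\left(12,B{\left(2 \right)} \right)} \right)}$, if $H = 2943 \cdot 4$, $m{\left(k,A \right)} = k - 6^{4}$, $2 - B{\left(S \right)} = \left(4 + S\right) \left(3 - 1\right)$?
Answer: $1824417$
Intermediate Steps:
$B{\left(S \right)} = -6 - 2 S$ ($B{\left(S \right)} = 2 - \left(4 + S\right) \left(3 - 1\right) = 2 - \left(4 + S\right) 2 = 2 - \left(8 + 2 S\right) = -6 - 2 S$)
$m{\left(k,A \right)} = -1296 + k$ ($m{\left(k,A \right)} = k - 1296 = -1296 + k$)
$H = 11772$
$M{\left(l \right)} = \left(-105 + l\right) \left(-21 + l\right)$ ($M{\left(l \right)} = \left(-21 + l\right) \left(-105 + l\right) = \left(-105 + l\right) \left(-21 + l\right)$)
$H + M{\left(m{\left(12,B{\left(2 \right)} \right)} \right)} = 11772 + \left(2205 + \left(-1296 + 12\right)^{2} - 126 \left(-1296 + 12\right)\right) = 11772 + \left(2205 + \left(-1284\right)^{2} - -161784\right) = 11772 + \left(2205 + 1648656 + 161784\right) = 11772 + 1812645 = 1824417$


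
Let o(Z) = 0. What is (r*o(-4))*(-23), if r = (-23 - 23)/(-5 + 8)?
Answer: 0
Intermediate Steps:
r = -46/3 ≈ -15.333
(r*o(-4))*(-23) = -46/3*0*(-23) = 0*(-23) = 0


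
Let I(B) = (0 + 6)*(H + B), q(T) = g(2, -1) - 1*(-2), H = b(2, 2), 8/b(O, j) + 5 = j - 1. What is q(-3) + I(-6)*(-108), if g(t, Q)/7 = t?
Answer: 5200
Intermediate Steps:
g(t, Q) = 7*t
b(O, j) = 8/(-6 + j) (b(O, j) = 8/(-5 + (j - 1)) = 8/(-5 + (-1 + j)) = 8/(-6 + j))
H = -2 (H = 8/(-6 + 2) = 8/(-4) = 8*(-¼) = -2)
q(T) = 16 (q(T) = 7*2 - 1*(-2) = 14 + 2 = 16)
I(B) = -12 + 6*B (I(B) = (0 + 6)*(-2 + B) = 6*(-2 + B) = -12 + 6*B)
q(-3) + I(-6)*(-108) = 16 + (-12 + 6*(-6))*(-108) = 16 + (-12 - 36)*(-108) = 16 - 48*(-108) = 16 + 5184 = 5200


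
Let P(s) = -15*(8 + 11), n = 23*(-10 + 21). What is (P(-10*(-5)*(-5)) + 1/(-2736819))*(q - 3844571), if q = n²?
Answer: 2948813468779792/2736819 ≈ 1.0775e+9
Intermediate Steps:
n = 253 (n = 23*11 = 253)
P(s) = -285 (P(s) = -15*19 = -285)
q = 64009 (q = 253² = 64009)
(P(-10*(-5)*(-5)) + 1/(-2736819))*(q - 3844571) = (-285 + 1/(-2736819))*(64009 - 3844571) = (-285 - 1/2736819)*(-3780562) = -779993416/2736819*(-3780562) = 2948813468779792/2736819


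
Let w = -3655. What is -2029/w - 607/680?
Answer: -9869/29240 ≈ -0.33752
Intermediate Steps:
-2029/w - 607/680 = -2029/(-3655) - 607/680 = -2029*(-1/3655) - 607*1/680 = 2029/3655 - 607/680 = -9869/29240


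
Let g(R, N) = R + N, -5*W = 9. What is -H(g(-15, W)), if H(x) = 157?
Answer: -157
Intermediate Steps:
W = -9/5 (W = -⅕*9 = -9/5 ≈ -1.8000)
g(R, N) = N + R
-H(g(-15, W)) = -1*157 = -157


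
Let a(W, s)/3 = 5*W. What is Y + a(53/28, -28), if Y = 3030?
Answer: 85635/28 ≈ 3058.4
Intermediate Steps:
a(W, s) = 15*W (a(W, s) = 3*(5*W) = 15*W)
Y + a(53/28, -28) = 3030 + 15*(53/28) = 3030 + 795/28 = 85635/28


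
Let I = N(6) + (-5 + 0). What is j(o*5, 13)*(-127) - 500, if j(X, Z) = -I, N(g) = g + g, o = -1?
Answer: 389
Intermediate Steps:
N(g) = 2*g
I = 7 (I = 2*6 + (-5 + 0) = 12 - 5 = 7)
j(X, Z) = -7 (j(X, Z) = -1*7 = -7)
j(o*5, 13)*(-127) - 500 = -7*(-127) - 500 = 889 - 500 = 389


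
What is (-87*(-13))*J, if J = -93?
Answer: -105183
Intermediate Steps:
(-87*(-13))*J = -87*(-13)*(-93) = 1131*(-93) = -105183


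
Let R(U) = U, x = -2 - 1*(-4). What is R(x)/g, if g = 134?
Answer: 1/67 ≈ 0.014925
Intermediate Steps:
x = 2 (x = -2 + 4 = 2)
R(x)/g = 2/134 = (1/134)*2 = 1/67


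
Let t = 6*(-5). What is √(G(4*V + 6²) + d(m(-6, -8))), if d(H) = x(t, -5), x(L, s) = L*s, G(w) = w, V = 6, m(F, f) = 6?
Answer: √210 ≈ 14.491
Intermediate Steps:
t = -30
d(H) = 150 (d(H) = -30*(-5) = 150)
√(G(4*V + 6²) + d(m(-6, -8))) = √((4*6 + 6²) + 150) = √((24 + 36) + 150) = √(60 + 150) = √210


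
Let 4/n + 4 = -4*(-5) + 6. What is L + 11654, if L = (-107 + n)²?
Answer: 2790759/121 ≈ 23064.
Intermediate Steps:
n = 2/11 (n = 4/(-4 + (-4*(-5) + 6)) = 4/(-4 + (20 + 6)) = 4/(-4 + 26) = 4/22 = 4*(1/22) = 2/11 ≈ 0.18182)
L = 1380625/121 (L = (-107 + 2/11)² = (-1175/11)² = 1380625/121 ≈ 11410.)
L + 11654 = 1380625/121 + 11654 = 2790759/121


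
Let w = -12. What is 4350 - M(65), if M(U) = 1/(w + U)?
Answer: 230549/53 ≈ 4350.0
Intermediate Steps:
M(U) = 1/(-12 + U)
4350 - M(65) = 4350 - 1/(-12 + 65) = 4350 - 1/53 = 230549/53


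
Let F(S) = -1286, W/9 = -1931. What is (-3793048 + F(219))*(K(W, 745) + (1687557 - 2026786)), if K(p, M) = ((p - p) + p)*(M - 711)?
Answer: 3529166968410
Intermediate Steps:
W = -17379 (W = 9*(-1931) = -17379)
K(p, M) = p*(-711 + M) (K(p, M) = (0 + p)*(-711 + M) = p*(-711 + M))
(-3793048 + F(219))*(K(W, 745) + (1687557 - 2026786)) = (-3793048 - 1286)*(-17379*(-711 + 745) + (1687557 - 2026786)) = -3794334*(-17379*34 - 339229) = -3794334*(-590886 - 339229) = -3794334*(-930115) = 3529166968410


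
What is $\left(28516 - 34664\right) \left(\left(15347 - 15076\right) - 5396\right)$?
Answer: $31508500$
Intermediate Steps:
$\left(28516 - 34664\right) \left(\left(15347 - 15076\right) - 5396\right) = - 6148 \left(271 - 5396\right) = \left(-6148\right) \left(-5125\right) = 31508500$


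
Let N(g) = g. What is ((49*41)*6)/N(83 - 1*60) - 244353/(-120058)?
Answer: 1452799251/2761334 ≈ 526.12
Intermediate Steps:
((49*41)*6)/N(83 - 1*60) - 244353/(-120058) = ((49*41)*6)/(83 - 1*60) - 244353/(-120058) = (2009*6)/(83 - 60) - 244353*(-1/120058) = 12054/23 + 244353/120058 = 1452799251/2761334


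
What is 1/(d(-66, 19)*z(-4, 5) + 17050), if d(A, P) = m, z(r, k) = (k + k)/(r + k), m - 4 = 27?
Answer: 1/17360 ≈ 5.7604e-5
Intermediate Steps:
m = 31 (m = 4 + 27 = 31)
z(r, k) = 2*k/(k + r) (z(r, k) = (2*k)/(k + r) = 2*k/(k + r))
d(A, P) = 31
1/(d(-66, 19)*z(-4, 5) + 17050) = 1/(31*(2*5/(5 - 4)) + 17050) = 1/(31*(2*5/1) + 17050) = 1/(31*(2*5*1) + 17050) = 1/(31*10 + 17050) = 1/(310 + 17050) = 1/17360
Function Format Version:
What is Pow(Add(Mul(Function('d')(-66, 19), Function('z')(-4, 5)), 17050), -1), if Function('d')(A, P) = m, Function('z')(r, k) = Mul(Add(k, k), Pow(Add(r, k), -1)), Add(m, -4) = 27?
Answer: Rational(1, 17360) ≈ 5.7604e-5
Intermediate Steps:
m = 31 (m = Add(4, 27) = 31)
Function('z')(r, k) = Mul(2, k, Pow(Add(k, r), -1)) (Function('z')(r, k) = Mul(Mul(2, k), Pow(Add(k, r), -1)) = Mul(2, k, Pow(Add(k, r), -1)))
Function('d')(A, P) = 31
Pow(Add(Mul(Function('d')(-66, 19), Function('z')(-4, 5)), 17050), -1) = Pow(Add(Mul(31, Mul(2, 5, Pow(Add(5, -4), -1))), 17050), -1) = Pow(Add(Mul(31, Mul(2, 5, Pow(1, -1))), 17050), -1) = Pow(Add(Mul(31, Mul(2, 5, 1)), 17050), -1) = Pow(Add(Mul(31, 10), 17050), -1) = Pow(Add(310, 17050), -1) = Pow(17360, -1) = Rational(1, 17360)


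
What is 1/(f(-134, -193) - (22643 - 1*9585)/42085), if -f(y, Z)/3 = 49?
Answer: -42085/6199553 ≈ -0.0067884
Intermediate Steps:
f(y, Z) = -147 (f(y, Z) = -3*49 = -147)
1/(f(-134, -193) - (22643 - 1*9585)/42085) = 1/(-147 - (22643 - 1*9585)/42085) = 1/(-147 - (22643 - 9585)/42085) = 1/(-147 - 13058/42085) = 1/(-6199553/42085) = -42085/6199553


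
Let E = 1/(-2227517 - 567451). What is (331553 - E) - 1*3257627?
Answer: -8178283195631/2794968 ≈ -2.9261e+6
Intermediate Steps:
E = -1/2794968 (E = 1/(-2794968) = -1/2794968 ≈ -3.5779e-7)
(331553 - E) - 1*3257627 = (331553 - 1*(-1/2794968)) - 1*3257627 = (331553 + 1/2794968) - 3257627 = 926680025305/2794968 - 3257627 = -8178283195631/2794968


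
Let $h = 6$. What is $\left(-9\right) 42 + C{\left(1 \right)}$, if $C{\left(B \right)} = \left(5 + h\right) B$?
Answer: $-367$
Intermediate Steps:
$C{\left(B \right)} = 11 B$ ($C{\left(B \right)} = \left(5 + 6\right) B = 11 B$)
$\left(-9\right) 42 + C{\left(1 \right)} = \left(-9\right) 42 + 11 \cdot 1 = -378 + 11 = -367$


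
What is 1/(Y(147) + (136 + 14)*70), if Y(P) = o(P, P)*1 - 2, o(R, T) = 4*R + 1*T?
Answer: 1/11233 ≈ 8.9023e-5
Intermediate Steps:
o(R, T) = T + 4*R (o(R, T) = 4*R + T = T + 4*R)
Y(P) = -2 + 5*P (Y(P) = (P + 4*P)*1 - 2 = (5*P)*1 - 2 = 5*P - 2 = -2 + 5*P)
1/(Y(147) + (136 + 14)*70) = 1/((-2 + 5*147) + (136 + 14)*70) = 1/((-2 + 735) + 150*70) = 1/(733 + 10500) = 1/11233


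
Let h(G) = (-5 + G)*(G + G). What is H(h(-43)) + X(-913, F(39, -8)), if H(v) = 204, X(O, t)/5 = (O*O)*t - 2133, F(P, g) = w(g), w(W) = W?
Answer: -33353221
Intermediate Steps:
F(P, g) = g
h(G) = 2*G*(-5 + G) (h(G) = (-5 + G)*(2*G) = 2*G*(-5 + G))
X(O, t) = -10665 + 5*t*O**2 (X(O, t) = 5*((O*O)*t - 2133) = 5*(O**2*t - 2133) = 5*(t*O**2 - 2133) = 5*(-2133 + t*O**2) = -10665 + 5*t*O**2)
H(h(-43)) + X(-913, F(39, -8)) = 204 + (-10665 + 5*(-8)*(-913)**2) = 204 + (-10665 + 5*(-8)*833569) = 204 + (-10665 - 33342760) = 204 - 33353425 = -33353221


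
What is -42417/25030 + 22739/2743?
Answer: 452807339/68657290 ≈ 6.5952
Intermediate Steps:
-42417/25030 + 22739/2743 = 452807339/68657290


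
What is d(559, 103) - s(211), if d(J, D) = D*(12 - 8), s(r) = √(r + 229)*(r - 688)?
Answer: 412 + 954*√110 ≈ 10418.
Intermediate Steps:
s(r) = √(229 + r)*(-688 + r)
d(J, D) = 4*D (d(J, D) = D*4 = 4*D)
d(559, 103) - s(211) = 4*103 - √(229 + 211)*(-688 + 211) = 412 - √440*(-477) = 412 - 2*√110*(-477) = 412 - (-954)*√110 = 412 + 954*√110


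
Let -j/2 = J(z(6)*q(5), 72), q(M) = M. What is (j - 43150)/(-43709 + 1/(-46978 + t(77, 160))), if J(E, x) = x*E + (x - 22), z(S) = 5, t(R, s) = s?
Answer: 2193423300/2046367963 ≈ 1.0719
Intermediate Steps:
J(E, x) = -22 + x + E*x (J(E, x) = E*x + (-22 + x) = -22 + x + E*x)
j = -3700 (j = -2*(-22 + 72 + (5*5)*72) = -2*(-22 + 72 + 25*72) = -2*(-22 + 72 + 1800) = -2*1850 = -3700)
(j - 43150)/(-43709 + 1/(-46978 + t(77, 160))) = (-3700 - 43150)/(-43709 + 1/(-46978 + 160)) = -46850/(-43709 + 1/(-46818)) = -46850/(-43709 - 1/46818) = -46850/(-2046367963/46818) = -46850*(-46818/2046367963) = 2193423300/2046367963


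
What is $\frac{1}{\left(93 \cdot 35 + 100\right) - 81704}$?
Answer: $- \frac{1}{78349} \approx -1.2763 \cdot 10^{-5}$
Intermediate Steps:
$\frac{1}{\left(93 \cdot 35 + 100\right) - 81704} = \frac{1}{\left(3255 + 100\right) - 81704} = \frac{1}{3355 - 81704} = \frac{1}{-78349} = - \frac{1}{78349}$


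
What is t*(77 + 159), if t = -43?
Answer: -10148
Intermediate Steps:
t*(77 + 159) = -43*(77 + 159) = -43*236 = -10148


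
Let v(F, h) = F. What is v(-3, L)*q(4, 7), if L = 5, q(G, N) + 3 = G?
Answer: -3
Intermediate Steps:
q(G, N) = -3 + G
v(-3, L)*q(4, 7) = -3*(-3 + 4) = -3*1 = -3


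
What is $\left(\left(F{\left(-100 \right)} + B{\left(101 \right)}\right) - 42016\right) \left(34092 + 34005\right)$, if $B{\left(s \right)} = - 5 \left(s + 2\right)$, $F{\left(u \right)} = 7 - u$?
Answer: $-2888947128$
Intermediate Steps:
$B{\left(s \right)} = -10 - 5 s$ ($B{\left(s \right)} = - 5 \left(2 + s\right) = -10 - 5 s$)
$\left(\left(F{\left(-100 \right)} + B{\left(101 \right)}\right) - 42016\right) \left(34092 + 34005\right) = \left(\left(\left(7 - -100\right) - 515\right) - 42016\right) \left(34092 + 34005\right) = \left(\left(\left(7 + 100\right) - 515\right) - 42016\right) 68097 = \left(\left(107 - 515\right) - 42016\right) 68097 = \left(-408 - 42016\right) 68097 = \left(-42424\right) 68097 = -2888947128$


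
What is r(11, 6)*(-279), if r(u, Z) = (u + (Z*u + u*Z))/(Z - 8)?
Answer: 39897/2 ≈ 19949.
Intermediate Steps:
r(u, Z) = (u + 2*Z*u)/(-8 + Z) (r(u, Z) = (u + (Z*u + Z*u))/(-8 + Z) = (u + 2*Z*u)/(-8 + Z))
r(11, 6)*(-279) = (11*(1 + 2*6)/(-8 + 6))*(-279) = (11*(1 + 12)/(-2))*(-279) = (11*(-½)*13)*(-279) = -143/2*(-279) = 39897/2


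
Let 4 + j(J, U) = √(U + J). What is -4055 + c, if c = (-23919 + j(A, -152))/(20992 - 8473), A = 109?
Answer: -50788468/12519 + I*√43/12519 ≈ -4056.9 + 0.0005238*I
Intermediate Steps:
j(J, U) = -4 + √(J + U) (j(J, U) = -4 + √(U + J) = -4 + √(J + U))
c = -23923/12519 + I*√43/12519 (c = (-23919 + (-4 + √(109 - 152)))/(20992 - 8473) = (-23919 + (-4 + √(-43)))/12519 = (-23919 + (-4 + I*√43))*(1/12519) = (-23923 + I*√43)*(1/12519) = -23923/12519 + I*√43/12519 ≈ -1.9109 + 0.0005238*I)
-4055 + c = -4055 + (-23923/12519 + I*√43/12519) = -50788468/12519 + I*√43/12519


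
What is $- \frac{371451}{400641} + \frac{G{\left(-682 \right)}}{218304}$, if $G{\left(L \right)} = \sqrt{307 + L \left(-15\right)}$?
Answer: $- \frac{123817}{133547} + \frac{\sqrt{10537}}{218304} \approx -0.92667$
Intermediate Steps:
$G{\left(L \right)} = \sqrt{307 - 15 L}$
$- \frac{371451}{400641} + \frac{G{\left(-682 \right)}}{218304} = - \frac{371451}{400641} + \frac{\sqrt{307 - -10230}}{218304} = \left(-371451\right) \frac{1}{400641} + \sqrt{307 + 10230} \cdot \frac{1}{218304} = - \frac{123817}{133547} + \sqrt{10537} \cdot \frac{1}{218304} = - \frac{123817}{133547} + \frac{\sqrt{10537}}{218304}$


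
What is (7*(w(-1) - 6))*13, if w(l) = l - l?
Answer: -546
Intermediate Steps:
w(l) = 0
(7*(w(-1) - 6))*13 = (7*(0 - 6))*13 = (7*(-6))*13 = -42*13 = -546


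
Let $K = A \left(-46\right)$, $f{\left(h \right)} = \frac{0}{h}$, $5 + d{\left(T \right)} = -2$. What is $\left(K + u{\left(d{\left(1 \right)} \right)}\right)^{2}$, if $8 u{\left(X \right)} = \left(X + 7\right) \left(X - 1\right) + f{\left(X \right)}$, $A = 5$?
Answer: $52900$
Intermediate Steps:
$d{\left(T \right)} = -7$ ($d{\left(T \right)} = -5 - 2 = -7$)
$f{\left(h \right)} = 0$
$u{\left(X \right)} = \frac{\left(-1 + X\right) \left(7 + X\right)}{8}$ ($u{\left(X \right)} = \frac{\left(X + 7\right) \left(X - 1\right) + 0}{8} = \frac{\left(7 + X\right) \left(-1 + X\right) + 0}{8} = \frac{\left(-1 + X\right) \left(7 + X\right) + 0}{8} = \frac{\left(-1 + X\right) \left(7 + X\right)}{8}$)
$K = -230$ ($K = 5 \left(-46\right) = -230$)
$\left(K + u{\left(d{\left(1 \right)} \right)}\right)^{2} = \left(-230 + \left(- \frac{7}{8} + \frac{\left(-7\right)^{2}}{8} + \frac{3}{4} \left(-7\right)\right)\right)^{2} = \left(-230 - 0\right)^{2} = \left(-230 + 0\right)^{2} = \left(-230\right)^{2} = 52900$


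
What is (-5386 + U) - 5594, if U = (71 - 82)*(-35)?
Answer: -10595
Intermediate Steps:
U = 385 (U = -11*(-35) = 385)
(-5386 + U) - 5594 = (-5386 + 385) - 5594 = -5001 - 5594 = -10595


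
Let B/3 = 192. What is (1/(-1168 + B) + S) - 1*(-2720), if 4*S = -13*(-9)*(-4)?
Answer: 1540975/592 ≈ 2603.0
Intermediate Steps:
B = 576 (B = 3*192 = 576)
S = -117 (S = (-13*(-9)*(-4))/4 = (117*(-4))/4 = (¼)*(-468) = -117)
(1/(-1168 + B) + S) - 1*(-2720) = (1/(-1168 + 576) - 117) - 1*(-2720) = (1/(-592) - 117) + 2720 = (-1/592 - 117) + 2720 = -69265/592 + 2720 = 1540975/592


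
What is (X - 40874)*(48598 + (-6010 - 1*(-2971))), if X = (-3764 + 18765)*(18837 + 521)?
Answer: 13227986582556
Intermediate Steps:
X = 290389358 (X = 15001*19358 = 290389358)
(X - 40874)*(48598 + (-6010 - 1*(-2971))) = (290389358 - 40874)*(48598 + (-6010 - 1*(-2971))) = 290348484*(48598 + (-6010 + 2971)) = 290348484*(48598 - 3039) = 290348484*45559 = 13227986582556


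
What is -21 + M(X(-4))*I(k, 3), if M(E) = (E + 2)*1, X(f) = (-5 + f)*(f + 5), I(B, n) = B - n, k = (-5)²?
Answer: -175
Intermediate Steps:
k = 25
X(f) = (-5 + f)*(5 + f)
M(E) = 2 + E (M(E) = (2 + E)*1 = 2 + E)
-21 + M(X(-4))*I(k, 3) = -21 + (2 + (-25 + (-4)²))*(25 - 1*3) = -21 + (2 + (-25 + 16))*(25 - 3) = -21 + (2 - 9)*22 = -21 - 7*22 = -21 - 154 = -175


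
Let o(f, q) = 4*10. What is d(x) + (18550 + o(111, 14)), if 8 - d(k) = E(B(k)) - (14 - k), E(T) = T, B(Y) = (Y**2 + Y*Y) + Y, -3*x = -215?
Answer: 73768/9 ≈ 8196.4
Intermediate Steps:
x = 215/3 (x = -1/3*(-215) = 215/3 ≈ 71.667)
B(Y) = Y + 2*Y**2 (B(Y) = (Y**2 + Y**2) + Y = 2*Y**2 + Y = Y + 2*Y**2)
o(f, q) = 40
d(k) = 22 - k - k*(1 + 2*k) (d(k) = 8 - (k*(1 + 2*k) - (14 - k)) = 8 - (k*(1 + 2*k) + (-14 + k)) = 8 - (-14 + k + k*(1 + 2*k)) = 8 + (14 - k - k*(1 + 2*k)) = 22 - k - k*(1 + 2*k))
d(x) + (18550 + o(111, 14)) = (22 - 2*215/3 - 2*(215/3)**2) + (18550 + 40) = (22 - 430/3 - 2*46225/9) + 18590 = (22 - 430/3 - 92450/9) + 18590 = -93542/9 + 18590 = 73768/9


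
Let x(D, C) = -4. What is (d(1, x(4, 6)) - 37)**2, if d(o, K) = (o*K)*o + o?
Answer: 1600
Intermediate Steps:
d(o, K) = o + K*o**2 (d(o, K) = (K*o)*o + o = K*o**2 + o = o + K*o**2)
(d(1, x(4, 6)) - 37)**2 = (1*(1 - 4*1) - 37)**2 = (1*(1 - 4) - 37)**2 = (1*(-3) - 37)**2 = (-3 - 37)**2 = (-40)**2 = 1600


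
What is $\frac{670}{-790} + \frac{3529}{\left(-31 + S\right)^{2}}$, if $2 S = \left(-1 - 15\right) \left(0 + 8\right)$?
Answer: $- \frac{325884}{712975} \approx -0.45708$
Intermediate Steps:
$S = -64$ ($S = \frac{\left(-1 - 15\right) \left(0 + 8\right)}{2} = \frac{\left(-16\right) 8}{2} = \frac{1}{2} \left(-128\right) = -64$)
$\frac{670}{-790} + \frac{3529}{\left(-31 + S\right)^{2}} = \frac{670}{-790} + \frac{3529}{\left(-31 - 64\right)^{2}} = 670 \left(- \frac{1}{790}\right) + \frac{3529}{\left(-95\right)^{2}} = - \frac{67}{79} + \frac{3529}{9025} = - \frac{325884}{712975}$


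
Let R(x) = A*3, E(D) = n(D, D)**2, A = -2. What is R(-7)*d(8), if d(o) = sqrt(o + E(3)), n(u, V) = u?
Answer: -6*sqrt(17) ≈ -24.739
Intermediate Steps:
E(D) = D**2
R(x) = -6 (R(x) = -2*3 = -6)
d(o) = sqrt(9 + o) (d(o) = sqrt(o + 3**2) = sqrt(o + 9) = sqrt(9 + o))
R(-7)*d(8) = -6*sqrt(9 + 8) = -6*sqrt(17)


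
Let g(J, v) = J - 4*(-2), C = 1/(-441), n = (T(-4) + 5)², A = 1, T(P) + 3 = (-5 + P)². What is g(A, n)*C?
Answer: -1/49 ≈ -0.020408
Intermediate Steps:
T(P) = -3 + (-5 + P)²
n = 6889 (n = ((-3 + (-5 - 4)²) + 5)² = ((-3 + (-9)²) + 5)² = ((-3 + 81) + 5)² = (78 + 5)² = 83² = 6889)
C = -1/441 ≈ -0.0022676
g(J, v) = 8 + J (g(J, v) = J + 8 = 8 + J)
g(A, n)*C = (8 + 1)*(-1/441) = 9*(-1/441) = -1/49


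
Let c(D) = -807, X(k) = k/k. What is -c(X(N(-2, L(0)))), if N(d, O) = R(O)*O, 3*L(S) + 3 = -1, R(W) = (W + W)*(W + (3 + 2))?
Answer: 807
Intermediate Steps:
R(W) = 2*W*(5 + W) (R(W) = (2*W)*(W + 5) = (2*W)*(5 + W) = 2*W*(5 + W))
L(S) = -4/3 (L(S) = -1 + (1/3)*(-1) = -1 - 1/3 = -4/3)
N(d, O) = 2*O**2*(5 + O) (N(d, O) = (2*O*(5 + O))*O = 2*O**2*(5 + O))
X(k) = 1
-c(X(N(-2, L(0)))) = -1*(-807) = 807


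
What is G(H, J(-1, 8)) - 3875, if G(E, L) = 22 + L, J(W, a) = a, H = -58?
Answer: -3845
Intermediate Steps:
G(H, J(-1, 8)) - 3875 = (22 + 8) - 3875 = 30 - 3875 = -3845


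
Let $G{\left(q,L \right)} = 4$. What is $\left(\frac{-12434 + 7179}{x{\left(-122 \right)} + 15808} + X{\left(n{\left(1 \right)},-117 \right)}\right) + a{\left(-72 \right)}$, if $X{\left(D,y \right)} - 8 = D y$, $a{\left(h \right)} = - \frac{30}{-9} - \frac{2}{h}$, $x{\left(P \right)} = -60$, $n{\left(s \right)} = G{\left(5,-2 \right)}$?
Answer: $- \frac{32383819}{70866} \approx -456.97$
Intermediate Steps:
$n{\left(s \right)} = 4$
$a{\left(h \right)} = \frac{10}{3} - \frac{2}{h}$ ($a{\left(h \right)} = \left(-30\right) \left(- \frac{1}{9}\right) - \frac{2}{h} = \frac{10}{3} - \frac{2}{h}$)
$X{\left(D,y \right)} = 8 + D y$
$\left(\frac{-12434 + 7179}{x{\left(-122 \right)} + 15808} + X{\left(n{\left(1 \right)},-117 \right)}\right) + a{\left(-72 \right)} = \left(\frac{-12434 + 7179}{-60 + 15808} + \left(8 + 4 \left(-117\right)\right)\right) + \left(\frac{10}{3} - \frac{2}{-72}\right) = \left(- \frac{5255}{15748} + \left(8 - 468\right)\right) + \left(\frac{10}{3} - - \frac{1}{36}\right) = \left(\left(-5255\right) \frac{1}{15748} - 460\right) + \left(\frac{10}{3} + \frac{1}{36}\right) = \left(- \frac{5255}{15748} - 460\right) + \frac{121}{36} = - \frac{7249335}{15748} + \frac{121}{36} = - \frac{32383819}{70866}$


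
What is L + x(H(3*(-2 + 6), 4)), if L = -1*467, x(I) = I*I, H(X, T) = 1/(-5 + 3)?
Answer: -1867/4 ≈ -466.75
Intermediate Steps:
H(X, T) = -½ (H(X, T) = 1/(-2) = -½)
x(I) = I²
L = -467
L + x(H(3*(-2 + 6), 4)) = -467 + (-½)² = -467 + ¼ = -1867/4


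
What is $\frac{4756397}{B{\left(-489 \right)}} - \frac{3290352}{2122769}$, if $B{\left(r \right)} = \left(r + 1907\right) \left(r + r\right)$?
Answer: $- \frac{14659805418301}{2943864540276} \approx -4.9798$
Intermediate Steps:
$B{\left(r \right)} = 2 r \left(1907 + r\right)$ ($B{\left(r \right)} = \left(1907 + r\right) 2 r = 2 r \left(1907 + r\right)$)
$\frac{4756397}{B{\left(-489 \right)}} - \frac{3290352}{2122769} = \frac{4756397}{2 \left(-489\right) \left(1907 - 489\right)} - \frac{3290352}{2122769} = \frac{4756397}{2 \left(-489\right) 1418} - \frac{3290352}{2122769} = \frac{4756397}{-1386804} - \frac{3290352}{2122769} = 4756397 \left(- \frac{1}{1386804}\right) - \frac{3290352}{2122769} = - \frac{4756397}{1386804} - \frac{3290352}{2122769} = - \frac{14659805418301}{2943864540276}$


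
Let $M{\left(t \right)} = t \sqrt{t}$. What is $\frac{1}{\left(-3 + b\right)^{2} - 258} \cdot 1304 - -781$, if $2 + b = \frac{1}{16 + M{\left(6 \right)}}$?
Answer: $\frac{69506019837}{89628529} - \frac{2879232 \sqrt{6}}{89628529} \approx 775.41$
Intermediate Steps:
$M{\left(t \right)} = t^{\frac{3}{2}}$
$b = -2 + \frac{1}{16 + 6 \sqrt{6}}$ ($b = -2 + \frac{1}{16 + 6^{\frac{3}{2}}} = -2 + \frac{1}{16 + 6 \sqrt{6}} \approx -1.9674$)
$\frac{1}{\left(-3 + b\right)^{2} - 258} \cdot 1304 - -781 = \frac{1}{\left(-3 - \left(\frac{8}{5} + \frac{3 \sqrt{6}}{20}\right)\right)^{2} - 258} \cdot 1304 - -781 = \frac{1}{\left(- \frac{23}{5} - \frac{3 \sqrt{6}}{20}\right)^{2} - 258} \cdot 1304 + 781 = \frac{1}{-258 + \left(- \frac{23}{5} - \frac{3 \sqrt{6}}{20}\right)^{2}} \cdot 1304 + 781 = \frac{1304}{-258 + \left(- \frac{23}{5} - \frac{3 \sqrt{6}}{20}\right)^{2}} + 781 = 781 + \frac{1304}{-258 + \left(- \frac{23}{5} - \frac{3 \sqrt{6}}{20}\right)^{2}}$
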